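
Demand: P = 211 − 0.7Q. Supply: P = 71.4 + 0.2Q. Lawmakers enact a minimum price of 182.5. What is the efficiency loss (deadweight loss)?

5888.99

Competitive equilibrium: 211 − 0.7Q = 71.4 + 0.2Q → Q* = 155.111111, P* = 102.422222.
At the floor P = 182.5, quantity demanded = (211 − 182.5)/0.7 = 40.714286.
Sellers' marginal cost at Q' = 40.714286: 71.4 + 0.2·40.714286 = 79.542857.
ΔQ = 155.111111 − 40.714286 = 114.396825; wedge = 182.5 − 79.542857 = 102.957143.
The triangle = ½ × 114.396825 × 102.957143 = 5888.99.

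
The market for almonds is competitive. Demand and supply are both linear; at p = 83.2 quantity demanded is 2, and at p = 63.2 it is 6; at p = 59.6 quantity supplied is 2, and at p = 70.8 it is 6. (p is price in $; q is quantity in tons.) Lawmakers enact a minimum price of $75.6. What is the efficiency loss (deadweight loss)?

$8.84

Demand slope = (63.2 − 83.2)/(6 − 2) = −5, so p = 93.2 − 5q.
Supply slope = (70.8 − 59.6)/(6 − 2) = 2.8, so p = 54 + 2.8q.
Competitive equilibrium: 93.2 − 5q = 54 + 2.8q → q* = 5.0256, p* = 68.0718.
At the floor p = 75.6, quantity demanded = (93.2 − 75.6)/5 = 3.52.
Sellers' marginal cost at q' = 3.52: 54 + 2.8·3.52 = 63.856.
Δq = 5.0256 − 3.52 = 1.5056; wedge = 75.6 − 63.856 = 11.744.
Welfare loss = ½ × 1.5056 × 11.744 = $8.84.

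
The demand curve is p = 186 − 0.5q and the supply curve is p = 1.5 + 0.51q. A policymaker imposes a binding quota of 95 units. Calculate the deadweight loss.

Competitive equilibrium: 186 − 0.5q = 1.5 + 0.51q → q* = 182.67327, p* = 94.66337.
At q = 95: demand price = 186 − 0.5·95 = 138.5; supply price = 1.5 + 0.51·95 = 49.95.
Δq = 182.67327 − 95 = 87.67327; wedge = 138.5 − 49.95 = 88.55.
Welfare loss = ½ × 87.67327 × 88.55 = 3881.73.

3881.73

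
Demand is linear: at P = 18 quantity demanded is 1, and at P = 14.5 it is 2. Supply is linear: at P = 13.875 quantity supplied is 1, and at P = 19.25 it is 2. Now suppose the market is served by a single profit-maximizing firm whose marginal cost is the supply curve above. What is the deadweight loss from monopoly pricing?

Demand slope = (14.5 − 18)/(2 − 1) = −3.5, so P = 21.5 − 3.5Q.
Supply slope = (19.25 − 13.875)/(2 − 1) = 5.375, so P = 8.5 + 5.375Q.
Competitive equilibrium: 21.5 − 3.5Q = 8.5 + 5.375Q → Q* = 1.4648, P* = 16.3732.
Marginal revenue: MR = 21.5 − 7Q. Set MR = MC: 21.5 − 7Q = 8.5 + 5.375Q → Q_m = 1.0505.
Price P_m = 21.5 − 3.5·1.0505 = 17.8233; MC(Q_m) = 8.5 + 5.375·1.0505 = 14.1464.
Competitive Q* = 1.4648, so ΔQ = 0.4143; wedge = 17.8233 − 14.1464 = 3.6769.
DWL = ½ × 0.4143 × 3.6769 = 0.76.

0.76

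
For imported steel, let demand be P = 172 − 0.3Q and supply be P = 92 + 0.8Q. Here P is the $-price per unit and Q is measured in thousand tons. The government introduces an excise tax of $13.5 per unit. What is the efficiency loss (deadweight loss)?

Competitive equilibrium: 172 − 0.3Q = 92 + 0.8Q → Q* = 72.7273, P* = 150.1818.
With the tax, the buyer price exceeds the seller price by 13.5: (172 − 0.3Q) − (92 + 0.8Q) = 13.5 → Q' = 60.4545.
ΔQ = 72.7273 − 60.4545 = 12.2728; the wedge equals the tax, 13.5.
DWL = ½ × 12.2728 × 13.5 = $82.84 thousand.

$82.84 thousand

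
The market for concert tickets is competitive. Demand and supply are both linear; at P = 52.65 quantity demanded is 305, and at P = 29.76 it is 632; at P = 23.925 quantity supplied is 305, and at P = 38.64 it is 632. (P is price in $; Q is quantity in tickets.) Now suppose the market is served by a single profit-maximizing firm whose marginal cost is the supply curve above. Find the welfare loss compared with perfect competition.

$2533.76

Demand slope = (29.76 − 52.65)/(632 − 305) = −0.07, so P = 74 − 0.07Q.
Supply slope = (38.64 − 23.925)/(632 − 305) = 0.045, so P = 10.2 + 0.045Q.
Competitive equilibrium: 74 − 0.07Q = 10.2 + 0.045Q → Q* = 554.78261, P* = 35.16522.
Marginal revenue: MR = 74 − 0.14Q. Set MR = MC: 74 − 0.14Q = 10.2 + 0.045Q → Q_m = 344.86486.
Price P_m = 74 − 0.07·344.86486 = 49.85946; MC(Q_m) = 10.2 + 0.045·344.86486 = 25.71892.
Competitive Q* = 554.78261, so ΔQ = 209.91775; wedge = 49.85946 − 25.71892 = 24.14054.
DWL = ½ × 209.91775 × 24.14054 = $2533.76.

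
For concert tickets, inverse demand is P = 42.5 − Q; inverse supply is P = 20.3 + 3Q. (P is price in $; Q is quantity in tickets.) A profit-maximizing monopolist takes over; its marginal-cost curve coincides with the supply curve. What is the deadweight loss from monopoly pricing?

$2.46

Competitive equilibrium: 42.5 − Q = 20.3 + 3Q → Q* = 5.55, P* = 36.95.
Marginal revenue: MR = 42.5 − 2Q. Set MR = MC: 42.5 − 2Q = 20.3 + 3Q → Q_m = 4.44.
Price P_m = 42.5 − 1·4.44 = 38.06; MC(Q_m) = 20.3 + 3·4.44 = 33.62.
Competitive Q* = 5.55, so ΔQ = 1.11; wedge = 38.06 − 33.62 = 4.44.
DWL = ½ × 1.11 × 4.44 = $2.46.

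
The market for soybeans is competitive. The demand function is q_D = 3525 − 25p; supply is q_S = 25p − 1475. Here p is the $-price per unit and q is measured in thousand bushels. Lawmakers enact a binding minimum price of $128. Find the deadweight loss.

In inverse form: demand p = 141 − 0.04q, supply p = 59 + 0.04q.
Competitive equilibrium: 141 − 0.04q = 59 + 0.04q → q* = 1025, p* = 100.
At the floor p = 128, quantity demanded = (141 − 128)/0.04 = 325.
Sellers' marginal cost at q' = 325: 59 + 0.04·325 = 72.
Δq = 1025 − 325 = 700; wedge = 128 − 72 = 56.
Deadweight loss = ½ × 700 × 56 = $19600 thousand.

$19600 thousand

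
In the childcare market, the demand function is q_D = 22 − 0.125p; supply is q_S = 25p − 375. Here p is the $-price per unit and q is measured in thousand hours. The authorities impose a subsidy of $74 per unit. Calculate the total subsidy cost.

$2162.94 thousand

In inverse form: demand p = 176 − 8q, supply p = 15 + 0.04q.
Competitive equilibrium: 176 − 8q = 15 + 0.04q → q* = 20.0249, p* = 15.801.
The subsidy lowers effective supply by 74: p = 0.04q − 59.
New quantity: 176 − 8q = 0.04q − 59 → q' = 29.2289.
Total subsidy cost = 74 × 29.2289 = $2162.94 thousand.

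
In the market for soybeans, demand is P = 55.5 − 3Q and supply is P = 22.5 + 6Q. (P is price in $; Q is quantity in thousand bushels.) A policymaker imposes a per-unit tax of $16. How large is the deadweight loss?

Competitive equilibrium: 55.5 − 3Q = 22.5 + 6Q → Q* = 3.6667, P* = 44.5.
With the tax, the buyer price exceeds the seller price by 16: (55.5 − 3Q) − (22.5 + 6Q) = 16 → Q' = 1.8889.
ΔQ = 3.6667 − 1.8889 = 1.7778; the wedge equals the tax, 16.
DWL = ½ × 1.7778 × 16 = $14.22 thousand.

$14.22 thousand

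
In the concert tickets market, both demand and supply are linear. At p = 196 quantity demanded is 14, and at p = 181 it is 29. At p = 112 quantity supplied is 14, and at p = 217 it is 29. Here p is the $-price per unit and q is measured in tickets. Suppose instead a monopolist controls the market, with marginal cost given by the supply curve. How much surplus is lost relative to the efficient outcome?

$29.64

Demand slope = (181 − 196)/(29 − 14) = −1, so p = 210 − q.
Supply slope = (217 − 112)/(29 − 14) = 7, so p = 14 + 7q.
Competitive equilibrium: 210 − q = 14 + 7q → q* = 24.5, p* = 185.5.
Marginal revenue: MR = 210 − 2q. Set MR = MC: 210 − 2q = 14 + 7q → q_m = 21.7778.
Price p_m = 210 − 1·21.7778 = 188.2222; MC(q_m) = 14 + 7·21.7778 = 166.4446.
Competitive q* = 24.5, so Δq = 2.7222; wedge = 188.2222 − 166.4446 = 21.7776.
DWL = ½ × 2.7222 × 21.7776 = $29.64.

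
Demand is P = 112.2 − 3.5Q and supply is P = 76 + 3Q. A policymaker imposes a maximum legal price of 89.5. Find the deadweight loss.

3.72

Competitive equilibrium: 112.2 − 3.5Q = 76 + 3Q → Q* = 5.5692, P* = 92.7077.
At the ceiling P = 89.5, quantity supplied = (89.5 − 76)/3 = 4.5.
Willingness to pay at Q' = 4.5: 112.2 − 3.5·4.5 = 96.45.
ΔQ = 5.5692 − 4.5 = 1.0692; wedge = 96.45 − 89.5 = 6.95.
Welfare loss = ½ × 1.0692 × 6.95 = 3.72.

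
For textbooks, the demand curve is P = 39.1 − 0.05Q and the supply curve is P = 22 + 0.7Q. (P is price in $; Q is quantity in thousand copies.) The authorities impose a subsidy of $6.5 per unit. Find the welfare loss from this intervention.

$28.17 thousand

Competitive equilibrium: 39.1 − 0.05Q = 22 + 0.7Q → Q* = 22.8, P* = 37.96.
The subsidy lowers effective supply by 6.5: P = 15.5 + 0.7Q.
New quantity: 39.1 − 0.05Q = 15.5 + 0.7Q → Q' = 31.4667.
Overproduction ΔQ = 31.4667 − 22.8 = 8.6667; wedge = subsidy = 6.5.
Deadweight loss = ½ × 8.6667 × 6.5 = $28.17 thousand.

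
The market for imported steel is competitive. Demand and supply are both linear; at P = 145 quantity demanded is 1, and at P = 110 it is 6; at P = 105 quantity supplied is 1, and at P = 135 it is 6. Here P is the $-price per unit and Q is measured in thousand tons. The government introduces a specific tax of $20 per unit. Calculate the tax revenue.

$50.77 thousand

Demand slope = (110 − 145)/(6 − 1) = −7, so P = 152 − 7Q.
Supply slope = (135 − 105)/(6 − 1) = 6, so P = 99 + 6Q.
Competitive equilibrium: 152 − 7Q = 99 + 6Q → Q* = 4.0769, P* = 123.4615.
With the tax, the buyer price exceeds the seller price by 20: (152 − 7Q) − (99 + 6Q) = 20 → Q' = 2.5385.
Tax revenue = 20 × 2.5385 = $50.77 thousand.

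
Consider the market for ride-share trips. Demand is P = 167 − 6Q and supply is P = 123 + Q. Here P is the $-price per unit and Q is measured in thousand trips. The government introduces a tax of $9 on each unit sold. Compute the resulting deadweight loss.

Competitive equilibrium: 167 − 6Q = 123 + Q → Q* = 6.2857, P* = 129.2857.
With the tax, the buyer price exceeds the seller price by 9: (167 − 6Q) − (123 + Q) = 9 → Q' = 5.
ΔQ = 6.2857 − 5 = 1.2857; the wedge equals the tax, 9.
Welfare loss = ½ × 1.2857 × 9 = $5.79 thousand.

$5.79 thousand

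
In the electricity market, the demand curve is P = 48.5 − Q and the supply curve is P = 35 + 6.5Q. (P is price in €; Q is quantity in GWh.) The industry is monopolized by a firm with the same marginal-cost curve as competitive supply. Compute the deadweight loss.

€0.17

Competitive equilibrium: 48.5 − Q = 35 + 6.5Q → Q* = 1.8, P* = 46.7.
Marginal revenue: MR = 48.5 − 2Q. Set MR = MC: 48.5 − 2Q = 35 + 6.5Q → Q_m = 1.5882.
Price P_m = 48.5 − 1·1.5882 = 46.9118; MC(Q_m) = 35 + 6.5·1.5882 = 45.3233.
Competitive Q* = 1.8, so ΔQ = 0.2118; wedge = 46.9118 − 45.3233 = 1.5885.
DWL = ½ × 0.2118 × 1.5885 = €0.17.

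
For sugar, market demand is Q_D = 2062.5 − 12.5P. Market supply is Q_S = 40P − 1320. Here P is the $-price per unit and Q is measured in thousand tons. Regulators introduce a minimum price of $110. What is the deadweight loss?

$17035.88 thousand

In inverse form: demand P = 165 − 0.08Q, supply P = 33 + 0.025Q.
Competitive equilibrium: 165 − 0.08Q = 33 + 0.025Q → Q* = 1257.1429, P* = 64.4286.
At the floor P = 110, quantity demanded = (165 − 110)/0.08 = 687.5.
Sellers' marginal cost at Q' = 687.5: 33 + 0.025·687.5 = 50.1875.
ΔQ = 1257.1429 − 687.5 = 569.6429; wedge = 110 − 50.1875 = 59.8125.
DWL = ½ × 569.6429 × 59.8125 = $17035.88 thousand.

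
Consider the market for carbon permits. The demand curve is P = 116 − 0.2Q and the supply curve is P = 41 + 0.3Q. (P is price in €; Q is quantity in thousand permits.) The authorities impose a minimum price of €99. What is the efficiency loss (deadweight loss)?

Competitive equilibrium: 116 − 0.2Q = 41 + 0.3Q → Q* = 150, P* = 86.
At the floor P = 99, quantity demanded = (116 − 99)/0.2 = 85.
Sellers' marginal cost at Q' = 85: 41 + 0.3·85 = 66.5.
ΔQ = 150 − 85 = 65; wedge = 99 − 66.5 = 32.5.
Welfare loss = ½ × 65 × 32.5 = €1056.25 thousand.

€1056.25 thousand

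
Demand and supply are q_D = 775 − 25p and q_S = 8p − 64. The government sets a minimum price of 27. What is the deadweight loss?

In inverse form: demand p = 31 − 0.04q, supply p = 8 + 0.125q.
Competitive equilibrium: 31 − 0.04q = 8 + 0.125q → q* = 139.3939, p* = 25.4242.
At the floor p = 27, quantity demanded = (31 − 27)/0.04 = 100.
Sellers' marginal cost at q' = 100: 8 + 0.125·100 = 20.5.
Δq = 139.3939 − 100 = 39.3939; wedge = 27 − 20.5 = 6.5.
DWL = ½ × 39.3939 × 6.5 = 128.03.

128.03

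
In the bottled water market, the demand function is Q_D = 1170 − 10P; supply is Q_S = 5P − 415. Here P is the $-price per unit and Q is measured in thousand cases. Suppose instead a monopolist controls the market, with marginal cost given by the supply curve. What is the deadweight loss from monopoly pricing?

$120.42 thousand

In inverse form: demand P = 117 − 0.1Q, supply P = 83 + 0.2Q.
Competitive equilibrium: 117 − 0.1Q = 83 + 0.2Q → Q* = 113.3333, P* = 105.6667.
Marginal revenue: MR = 117 − 0.2Q. Set MR = MC: 117 − 0.2Q = 83 + 0.2Q → Q_m = 85.
Price P_m = 117 − 0.1·85 = 108.5; MC(Q_m) = 83 + 0.2·85 = 100.
Competitive Q* = 113.3333, so ΔQ = 28.3333; wedge = 108.5 − 100 = 8.5.
DWL = ½ × 28.3333 × 8.5 = $120.42 thousand.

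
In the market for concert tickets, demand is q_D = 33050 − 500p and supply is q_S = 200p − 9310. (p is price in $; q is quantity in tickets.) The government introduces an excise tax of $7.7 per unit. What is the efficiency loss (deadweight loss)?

In inverse form: demand p = 66.1 − 0.002q, supply p = 46.55 + 0.005q.
Competitive equilibrium: 66.1 − 0.002q = 46.55 + 0.005q → q* = 2792.8571, p* = 60.5143.
With the tax, the buyer price exceeds the seller price by 7.7: (66.1 − 0.002q) − (46.55 + 0.005q) = 7.7 → q' = 1692.8571.
Δq = 2792.8571 − 1692.8571 = 1100; the wedge equals the tax, 7.7.
DWL = ½ × 1100 × 7.7 = $4235.

$4235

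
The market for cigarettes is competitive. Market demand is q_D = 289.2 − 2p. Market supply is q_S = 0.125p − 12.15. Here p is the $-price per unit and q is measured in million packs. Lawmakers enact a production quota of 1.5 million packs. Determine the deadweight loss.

$70.62 million

In inverse form: demand p = 144.6 − 0.5q, supply p = 97.2 + 8q.
Competitive equilibrium: 144.6 − 0.5q = 97.2 + 8q → q* = 5.57647, p* = 141.81176.
At q = 1.5: demand price = 144.6 − 0.5·1.5 = 143.85; supply price = 97.2 + 8·1.5 = 109.2.
Δq = 5.57647 − 1.5 = 4.07647; wedge = 143.85 − 109.2 = 34.65.
Deadweight loss = ½ × 4.07647 × 34.65 = $70.62 million.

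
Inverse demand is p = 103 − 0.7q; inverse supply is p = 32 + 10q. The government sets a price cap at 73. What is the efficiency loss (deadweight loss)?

Competitive equilibrium: 103 − 0.7q = 32 + 10q → q* = 6.6355, p* = 98.3551.
At the ceiling p = 73, quantity supplied = (73 − 32)/10 = 4.1.
Willingness to pay at q' = 4.1: 103 − 0.7·4.1 = 100.13.
Δq = 6.6355 − 4.1 = 2.5355; wedge = 100.13 − 73 = 27.13.
Deadweight loss = ½ × 2.5355 × 27.13 = 34.39.

34.39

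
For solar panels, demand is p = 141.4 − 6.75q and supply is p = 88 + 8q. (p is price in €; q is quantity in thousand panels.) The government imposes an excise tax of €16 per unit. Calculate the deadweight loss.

Competitive equilibrium: 141.4 − 6.75q = 88 + 8q → q* = 3.6203, p* = 116.9627.
With the tax, the buyer price exceeds the seller price by 16: (141.4 − 6.75q) − (88 + 8q) = 16 → q' = 2.5356.
Δq = 3.6203 − 2.5356 = 1.0847; the wedge equals the tax, 16.
Deadweight loss = ½ × 1.0847 × 16 = €8.68 thousand.

€8.68 thousand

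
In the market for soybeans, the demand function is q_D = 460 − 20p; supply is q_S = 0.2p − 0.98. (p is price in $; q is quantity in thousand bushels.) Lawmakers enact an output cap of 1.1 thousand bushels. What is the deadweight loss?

In inverse form: demand p = 23 − 0.05q, supply p = 4.9 + 5q.
Competitive equilibrium: 23 − 0.05q = 4.9 + 5q → q* = 3.5842, p* = 22.8208.
At q = 1.1: demand price = 23 − 0.05·1.1 = 22.945; supply price = 4.9 + 5·1.1 = 10.4.
Δq = 3.5842 − 1.1 = 2.4842; wedge = 22.945 − 10.4 = 12.545.
Deadweight loss = ½ × 2.4842 × 12.545 = $15.58 thousand.

$15.58 thousand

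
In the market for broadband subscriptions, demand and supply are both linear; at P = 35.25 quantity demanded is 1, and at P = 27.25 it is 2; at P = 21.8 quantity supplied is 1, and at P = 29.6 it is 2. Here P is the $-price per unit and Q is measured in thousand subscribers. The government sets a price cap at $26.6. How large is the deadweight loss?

Demand slope = (27.25 − 35.25)/(2 − 1) = −8, so P = 43.25 − 8Q.
Supply slope = (29.6 − 21.8)/(2 − 1) = 7.8, so P = 14 + 7.8Q.
Competitive equilibrium: 43.25 − 8Q = 14 + 7.8Q → Q* = 1.8513, P* = 28.4399.
At the ceiling P = 26.6, quantity supplied = (26.6 − 14)/7.8 = 1.6154.
Willingness to pay at Q' = 1.6154: 43.25 − 8·1.6154 = 30.3268.
ΔQ = 1.8513 − 1.6154 = 0.2359; wedge = 30.3268 − 26.6 = 3.7268.
DWL = ½ × 0.2359 × 3.7268 = $0.44 thousand.

$0.44 thousand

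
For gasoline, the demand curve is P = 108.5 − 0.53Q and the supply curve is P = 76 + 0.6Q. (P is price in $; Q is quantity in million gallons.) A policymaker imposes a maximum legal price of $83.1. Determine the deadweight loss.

Competitive equilibrium: 108.5 − 0.53Q = 76 + 0.6Q → Q* = 28.7611, P* = 93.2566.
At the ceiling P = 83.1, quantity supplied = (83.1 − 76)/0.6 = 11.8333.
Willingness to pay at Q' = 11.8333: 108.5 − 0.53·11.8333 = 102.2284.
ΔQ = 28.7611 − 11.8333 = 16.9278; wedge = 102.2284 − 83.1 = 19.1284.
DWL = ½ × 16.9278 × 19.1284 = $161.90 million.

$161.90 million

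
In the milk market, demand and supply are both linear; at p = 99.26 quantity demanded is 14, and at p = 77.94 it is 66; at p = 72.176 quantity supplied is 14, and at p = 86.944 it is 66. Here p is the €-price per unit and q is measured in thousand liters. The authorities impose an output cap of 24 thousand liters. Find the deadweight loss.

Demand slope = (77.94 − 99.26)/(66 − 14) = −0.41, so p = 105 − 0.41q.
Supply slope = (86.944 − 72.176)/(66 − 14) = 0.284, so p = 68.2 + 0.284q.
Competitive equilibrium: 105 − 0.41q = 68.2 + 0.284q → q* = 53.0259, p* = 83.2594.
At q = 24: demand price = 105 − 0.41·24 = 95.16; supply price = 68.2 + 0.284·24 = 75.016.
Δq = 53.0259 − 24 = 29.0259; wedge = 95.16 − 75.016 = 20.144.
The triangle = ½ × 29.0259 × 20.144 = €292.35 thousand.

€292.35 thousand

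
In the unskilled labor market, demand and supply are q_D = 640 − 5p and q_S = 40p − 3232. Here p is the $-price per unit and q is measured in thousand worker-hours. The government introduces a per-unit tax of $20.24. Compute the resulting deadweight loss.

$910.35 thousand

In inverse form: demand p = 128 − 0.2q, supply p = 80.8 + 0.025q.
Competitive equilibrium: 128 − 0.2q = 80.8 + 0.025q → q* = 209.7778, p* = 86.0444.
With the tax, the buyer price exceeds the seller price by 20.24: (128 − 0.2q) − (80.8 + 0.025q) = 20.24 → q' = 119.8222.
Δq = 209.7778 − 119.8222 = 89.9556; the wedge equals the tax, 20.24.
Deadweight loss = ½ × 89.9556 × 20.24 = $910.35 thousand.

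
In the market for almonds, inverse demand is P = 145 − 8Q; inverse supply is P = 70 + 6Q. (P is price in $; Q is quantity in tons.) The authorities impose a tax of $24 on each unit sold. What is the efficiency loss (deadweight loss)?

Competitive equilibrium: 145 − 8Q = 70 + 6Q → Q* = 5.3571, P* = 102.1429.
With the tax, the buyer price exceeds the seller price by 24: (145 − 8Q) − (70 + 6Q) = 24 → Q' = 3.6429.
ΔQ = 5.3571 − 3.6429 = 1.7142; the wedge equals the tax, 24.
Welfare loss = ½ × 1.7142 × 24 = $20.57.

$20.57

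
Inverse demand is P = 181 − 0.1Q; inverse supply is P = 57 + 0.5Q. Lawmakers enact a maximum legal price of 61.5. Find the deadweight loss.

11721.63

Competitive equilibrium: 181 − 0.1Q = 57 + 0.5Q → Q* = 206.66667, P* = 160.33333.
At the ceiling P = 61.5, quantity supplied = (61.5 − 57)/0.5 = 9.
Willingness to pay at Q' = 9: 181 − 0.1·9 = 180.1.
ΔQ = 206.66667 − 9 = 197.66667; wedge = 180.1 − 61.5 = 118.6.
The triangle = ½ × 197.66667 × 118.6 = 11721.63.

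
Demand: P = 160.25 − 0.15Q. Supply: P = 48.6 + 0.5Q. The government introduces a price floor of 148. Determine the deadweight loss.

2638.50

Competitive equilibrium: 160.25 − 0.15Q = 48.6 + 0.5Q → Q* = 171.7692, P* = 134.4846.
At the floor P = 148, quantity demanded = (160.25 − 148)/0.15 = 81.6667.
Sellers' marginal cost at Q' = 81.6667: 48.6 + 0.5·81.6667 = 89.4334.
ΔQ = 171.7692 − 81.6667 = 90.1025; wedge = 148 − 89.4334 = 58.5666.
The triangle = ½ × 90.1025 × 58.5666 = 2638.50.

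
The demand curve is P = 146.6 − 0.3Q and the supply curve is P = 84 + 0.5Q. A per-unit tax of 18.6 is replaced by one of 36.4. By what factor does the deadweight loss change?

3.830

Competitive equilibrium: 146.6 − 0.3Q = 84 + 0.5Q → Q* = 78.25, P* = 123.125.
For a per-unit tax t: ΔQ = t/0.8, so DWL = ½·t·(t/0.8) = t²/1.6.
At t = 18.6: DWL = 216.225. At t = 36.4: DWL = 828.1.
Ratio = (36.4/18.6)² = 3.830.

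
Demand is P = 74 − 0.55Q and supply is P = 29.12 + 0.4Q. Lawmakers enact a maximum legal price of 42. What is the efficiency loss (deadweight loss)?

Competitive equilibrium: 74 − 0.55Q = 29.12 + 0.4Q → Q* = 47.2421, P* = 48.0168.
At the ceiling P = 42, quantity supplied = (42 − 29.12)/0.4 = 32.2.
Willingness to pay at Q' = 32.2: 74 − 0.55·32.2 = 56.29.
ΔQ = 47.2421 − 32.2 = 15.0421; wedge = 56.29 − 42 = 14.29.
Deadweight loss = ½ × 15.0421 × 14.29 = 107.48.

107.48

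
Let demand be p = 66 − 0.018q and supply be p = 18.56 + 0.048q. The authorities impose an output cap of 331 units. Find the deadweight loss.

4962.52

Competitive equilibrium: 66 − 0.018q = 18.56 + 0.048q → q* = 718.7879, p* = 53.0618.
At q = 331: demand price = 66 − 0.018·331 = 60.042; supply price = 18.56 + 0.048·331 = 34.448.
Δq = 718.7879 − 331 = 387.7879; wedge = 60.042 − 34.448 = 25.594.
Welfare loss = ½ × 387.7879 × 25.594 = 4962.52.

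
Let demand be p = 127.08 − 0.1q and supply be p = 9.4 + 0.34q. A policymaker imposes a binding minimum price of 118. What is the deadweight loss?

Competitive equilibrium: 127.08 − 0.1q = 9.4 + 0.34q → q* = 267.4545, p* = 100.3345.
At the floor p = 118, quantity demanded = (127.08 − 118)/0.1 = 90.8.
Sellers' marginal cost at q' = 90.8: 9.4 + 0.34·90.8 = 40.272.
Δq = 267.4545 − 90.8 = 176.6545; wedge = 118 − 40.272 = 77.728.
Deadweight loss = ½ × 176.6545 × 77.728 = 6865.50.

6865.50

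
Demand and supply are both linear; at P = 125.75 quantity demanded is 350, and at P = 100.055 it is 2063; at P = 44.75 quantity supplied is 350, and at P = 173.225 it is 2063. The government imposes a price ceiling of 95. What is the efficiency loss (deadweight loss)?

2380.50

Demand slope = (100.055 − 125.75)/(2063 − 350) = −0.015, so P = 131 − 0.015Q.
Supply slope = (173.225 − 44.75)/(2063 − 350) = 0.075, so P = 18.5 + 0.075Q.
Competitive equilibrium: 131 − 0.015Q = 18.5 + 0.075Q → Q* = 1250, P* = 112.25.
At the ceiling P = 95, quantity supplied = (95 − 18.5)/0.075 = 1020.
Willingness to pay at Q' = 1020: 131 − 0.015·1020 = 115.7.
ΔQ = 1250 − 1020 = 230; wedge = 115.7 − 95 = 20.7.
The triangle = ½ × 230 × 20.7 = 2380.50.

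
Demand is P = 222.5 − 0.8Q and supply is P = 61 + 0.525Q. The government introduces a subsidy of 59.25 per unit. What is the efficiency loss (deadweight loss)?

Competitive equilibrium: 222.5 − 0.8Q = 61 + 0.525Q → Q* = 121.8868, P* = 124.9906.
The subsidy lowers effective supply by 59.25: P = 1.75 + 0.525Q.
New quantity: 222.5 − 0.8Q = 1.75 + 0.525Q → Q' = 166.6038.
Overproduction ΔQ = 166.6038 − 121.8868 = 44.717; wedge = subsidy = 59.25.
Welfare loss = ½ × 44.717 × 59.25 = 1324.74.

1324.74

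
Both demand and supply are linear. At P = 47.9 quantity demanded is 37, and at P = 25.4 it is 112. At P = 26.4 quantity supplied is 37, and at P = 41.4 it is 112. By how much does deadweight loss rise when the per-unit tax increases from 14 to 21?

Demand slope = (25.4 − 47.9)/(112 − 37) = −0.3, so P = 59 − 0.3Q.
Supply slope = (41.4 − 26.4)/(112 − 37) = 0.2, so P = 19 + 0.2Q.
Competitive equilibrium: 59 − 0.3Q = 19 + 0.2Q → Q* = 80, P* = 35.
For a per-unit tax t: ΔQ = t/0.5, so DWL = ½·t·(t/0.5) = t²/1.
At t = 14: DWL = 196. At t = 21: DWL = 441.
Increase = 441 − 196 = 245.

245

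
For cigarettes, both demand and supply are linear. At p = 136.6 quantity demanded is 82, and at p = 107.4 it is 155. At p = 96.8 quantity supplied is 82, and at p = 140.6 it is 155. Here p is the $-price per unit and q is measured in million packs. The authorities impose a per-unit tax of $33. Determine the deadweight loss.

$544.50 million

Demand slope = (107.4 − 136.6)/(155 − 82) = −0.4, so p = 169.4 − 0.4q.
Supply slope = (140.6 − 96.8)/(155 − 82) = 0.6, so p = 47.6 + 0.6q.
Competitive equilibrium: 169.4 − 0.4q = 47.6 + 0.6q → q* = 121.8, p* = 120.68.
With the tax, the buyer price exceeds the seller price by 33: (169.4 − 0.4q) − (47.6 + 0.6q) = 33 → q' = 88.8.
Δq = 121.8 − 88.8 = 33; the wedge equals the tax, 33.
Welfare loss = ½ × 33 × 33 = $544.50 million.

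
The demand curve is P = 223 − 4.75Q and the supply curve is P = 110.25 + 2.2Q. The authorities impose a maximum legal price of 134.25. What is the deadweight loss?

98.13

Competitive equilibrium: 223 − 4.75Q = 110.25 + 2.2Q → Q* = 16.223, P* = 145.9406.
At the ceiling P = 134.25, quantity supplied = (134.25 − 110.25)/2.2 = 10.9091.
Willingness to pay at Q' = 10.9091: 223 − 4.75·10.9091 = 171.1818.
ΔQ = 16.223 − 10.9091 = 5.3139; wedge = 171.1818 − 134.25 = 36.9318.
Deadweight loss = ½ × 5.3139 × 36.9318 = 98.13.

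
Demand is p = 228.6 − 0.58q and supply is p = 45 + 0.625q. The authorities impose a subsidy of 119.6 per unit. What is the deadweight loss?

5935.34

Competitive equilibrium: 228.6 − 0.58q = 45 + 0.625q → q* = 152.3651, p* = 140.2282.
The subsidy lowers effective supply by 119.6: p = 0.625q − 74.6.
New quantity: 228.6 − 0.58q = 0.625q − 74.6 → q' = 251.6183.
Overproduction Δq = 251.6183 − 152.3651 = 99.2532; wedge = subsidy = 119.6.
The triangle = ½ × 99.2532 × 119.6 = 5935.34.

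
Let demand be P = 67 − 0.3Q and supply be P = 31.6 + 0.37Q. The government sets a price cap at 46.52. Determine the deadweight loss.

Competitive equilibrium: 67 − 0.3Q = 31.6 + 0.37Q → Q* = 52.8358, P* = 51.1493.
At the ceiling P = 46.52, quantity supplied = (46.52 − 31.6)/0.37 = 40.3243.
Willingness to pay at Q' = 40.3243: 67 − 0.3·40.3243 = 54.9027.
ΔQ = 52.8358 − 40.3243 = 12.5115; wedge = 54.9027 − 46.52 = 8.3827.
Welfare loss = ½ × 12.5115 × 8.3827 = 52.44.

52.44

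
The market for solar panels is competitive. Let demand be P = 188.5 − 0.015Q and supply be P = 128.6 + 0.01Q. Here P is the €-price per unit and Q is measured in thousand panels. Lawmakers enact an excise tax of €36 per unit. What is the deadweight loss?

Competitive equilibrium: 188.5 − 0.015Q = 128.6 + 0.01Q → Q* = 2396, P* = 152.56.
With the tax, the buyer price exceeds the seller price by 36: (188.5 − 0.015Q) − (128.6 + 0.01Q) = 36 → Q' = 956.
ΔQ = 2396 − 956 = 1440; the wedge equals the tax, 36.
Welfare loss = ½ × 1440 × 36 = €25920 thousand.

€25920 thousand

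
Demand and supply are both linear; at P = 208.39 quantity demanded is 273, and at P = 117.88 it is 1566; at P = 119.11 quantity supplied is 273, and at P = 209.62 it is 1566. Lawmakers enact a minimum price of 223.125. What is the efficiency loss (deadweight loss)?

Demand slope = (117.88 − 208.39)/(1566 − 273) = −0.07, so P = 227.5 − 0.07Q.
Supply slope = (209.62 − 119.11)/(1566 − 273) = 0.07, so P = 100 + 0.07Q.
Competitive equilibrium: 227.5 − 0.07Q = 100 + 0.07Q → Q* = 910.7143, P* = 163.75.
At the floor P = 223.125, quantity demanded = (227.5 − 223.125)/0.07 = 62.5.
Sellers' marginal cost at Q' = 62.5: 100 + 0.07·62.5 = 104.375.
ΔQ = 910.7143 − 62.5 = 848.2143; wedge = 223.125 − 104.375 = 118.75.
Deadweight loss = ½ × 848.2143 × 118.75 = 50362.72.

50362.72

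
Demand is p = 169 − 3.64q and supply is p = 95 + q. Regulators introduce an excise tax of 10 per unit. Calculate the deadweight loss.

Competitive equilibrium: 169 − 3.64q = 95 + q → q* = 15.9483, p* = 110.9483.
With the tax, the buyer price exceeds the seller price by 10: (169 − 3.64q) − (95 + q) = 10 → q' = 13.7931.
Δq = 15.9483 − 13.7931 = 2.1552; the wedge equals the tax, 10.
Welfare loss = ½ × 2.1552 × 10 = 10.78.

10.78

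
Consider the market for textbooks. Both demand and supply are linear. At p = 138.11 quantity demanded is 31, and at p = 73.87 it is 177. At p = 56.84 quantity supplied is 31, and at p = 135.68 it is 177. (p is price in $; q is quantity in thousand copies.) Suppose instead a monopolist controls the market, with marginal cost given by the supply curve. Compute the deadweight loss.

$610.65 thousand

Demand slope = (73.87 − 138.11)/(177 − 31) = −0.44, so p = 151.75 − 0.44q.
Supply slope = (135.68 − 56.84)/(177 − 31) = 0.54, so p = 40.1 + 0.54q.
Competitive equilibrium: 151.75 − 0.44q = 40.1 + 0.54q → q* = 113.9286, p* = 101.6214.
Marginal revenue: MR = 151.75 − 0.88q. Set MR = MC: 151.75 − 0.88q = 40.1 + 0.54q → q_m = 78.6268.
Price p_m = 151.75 − 0.44·78.6268 = 117.1542; MC(q_m) = 40.1 + 0.54·78.6268 = 82.5585.
Competitive q* = 113.9286, so Δq = 35.3018; wedge = 117.1542 − 82.5585 = 34.5957.
DWL = ½ × 35.3018 × 34.5957 = $610.65 thousand.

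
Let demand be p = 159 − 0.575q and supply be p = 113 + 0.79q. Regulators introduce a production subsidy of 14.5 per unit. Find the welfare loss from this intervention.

Competitive equilibrium: 159 − 0.575q = 113 + 0.79q → q* = 33.6996, p* = 139.6227.
The subsidy lowers effective supply by 14.5: p = 98.5 + 0.79q.
New quantity: 159 − 0.575q = 98.5 + 0.79q → q' = 44.3223.
Overproduction Δq = 44.3223 − 33.6996 = 10.6227; wedge = subsidy = 14.5.
Deadweight loss = ½ × 10.6227 × 14.5 = 77.01.

77.01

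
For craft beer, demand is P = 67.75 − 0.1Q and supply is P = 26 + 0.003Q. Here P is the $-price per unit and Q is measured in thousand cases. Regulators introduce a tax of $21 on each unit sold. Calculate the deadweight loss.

Competitive equilibrium: 67.75 − 0.1Q = 26 + 0.003Q → Q* = 405.3398, P* = 27.216.
With the tax, the buyer price exceeds the seller price by 21: (67.75 − 0.1Q) − (26 + 0.003Q) = 21 → Q' = 201.4563.
ΔQ = 405.3398 − 201.4563 = 203.8835; the wedge equals the tax, 21.
Deadweight loss = ½ × 203.8835 × 21 = $2140.78 thousand.

$2140.78 thousand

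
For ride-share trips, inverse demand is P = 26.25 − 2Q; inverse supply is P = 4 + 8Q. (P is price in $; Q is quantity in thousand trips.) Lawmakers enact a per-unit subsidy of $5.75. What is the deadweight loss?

$1.65 thousand

Competitive equilibrium: 26.25 − 2Q = 4 + 8Q → Q* = 2.225, P* = 21.8.
The subsidy lowers effective supply by 5.75: P = 8Q − 1.75.
New quantity: 26.25 − 2Q = 8Q − 1.75 → Q' = 2.8.
Overproduction ΔQ = 2.8 − 2.225 = 0.575; wedge = subsidy = 5.75.
Welfare loss = ½ × 0.575 × 5.75 = $1.65 thousand.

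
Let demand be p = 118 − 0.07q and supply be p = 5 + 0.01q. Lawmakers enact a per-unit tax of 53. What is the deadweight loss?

Competitive equilibrium: 118 − 0.07q = 5 + 0.01q → q* = 1412.5, p* = 19.125.
With the tax, the buyer price exceeds the seller price by 53: (118 − 0.07q) − (5 + 0.01q) = 53 → q' = 750.
Δq = 1412.5 − 750 = 662.5; the wedge equals the tax, 53.
DWL = ½ × 662.5 × 53 = 17556.25.

17556.25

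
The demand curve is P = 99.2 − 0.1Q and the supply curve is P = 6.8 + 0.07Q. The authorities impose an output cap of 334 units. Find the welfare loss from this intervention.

3731.72

Competitive equilibrium: 99.2 − 0.1Q = 6.8 + 0.07Q → Q* = 543.5294, P* = 44.8471.
At Q = 334: demand price = 99.2 − 0.1·334 = 65.8; supply price = 6.8 + 0.07·334 = 30.18.
ΔQ = 543.5294 − 334 = 209.5294; wedge = 65.8 − 30.18 = 35.62.
DWL = ½ × 209.5294 × 35.62 = 3731.72.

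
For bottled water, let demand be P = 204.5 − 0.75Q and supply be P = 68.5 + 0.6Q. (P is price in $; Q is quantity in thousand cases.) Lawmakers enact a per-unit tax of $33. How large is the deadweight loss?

Competitive equilibrium: 204.5 − 0.75Q = 68.5 + 0.6Q → Q* = 100.7407, P* = 128.9444.
With the tax, the buyer price exceeds the seller price by 33: (204.5 − 0.75Q) − (68.5 + 0.6Q) = 33 → Q' = 76.2963.
ΔQ = 100.7407 − 76.2963 = 24.4444; the wedge equals the tax, 33.
DWL = ½ × 24.4444 × 33 = $403.33 thousand.

$403.33 thousand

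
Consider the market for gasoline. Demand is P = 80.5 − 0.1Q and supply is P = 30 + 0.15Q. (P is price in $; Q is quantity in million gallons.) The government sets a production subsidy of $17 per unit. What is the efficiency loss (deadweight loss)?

$578 million

Competitive equilibrium: 80.5 − 0.1Q = 30 + 0.15Q → Q* = 202, P* = 60.3.
The subsidy lowers effective supply by 17: P = 13 + 0.15Q.
New quantity: 80.5 − 0.1Q = 13 + 0.15Q → Q' = 270.
Overproduction ΔQ = 270 − 202 = 68; wedge = subsidy = 17.
Deadweight loss = ½ × 68 × 17 = $578 million.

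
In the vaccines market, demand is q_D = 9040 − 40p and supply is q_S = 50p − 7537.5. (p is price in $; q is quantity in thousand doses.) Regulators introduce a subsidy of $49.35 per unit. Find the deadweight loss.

In inverse form: demand p = 226 − 0.025q, supply p = 150.75 + 0.02q.
Competitive equilibrium: 226 − 0.025q = 150.75 + 0.02q → q* = 1672.2222, p* = 184.1944.
The subsidy lowers effective supply by 49.35: p = 101.4 + 0.02q.
New quantity: 226 − 0.025q = 101.4 + 0.02q → q' = 2768.8889.
Overproduction Δq = 2768.8889 − 1672.2222 = 1096.6667; wedge = subsidy = 49.35.
Welfare loss = ½ × 1096.6667 × 49.35 = $27060.25 thousand.

$27060.25 thousand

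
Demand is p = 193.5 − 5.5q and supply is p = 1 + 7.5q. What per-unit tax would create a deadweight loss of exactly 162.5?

65

Competitive equilibrium: 193.5 − 5.5q = 1 + 7.5q → q* = 14.8077, p* = 112.0577.
A tax t gives Δq = t/13 and wedge t, so DWL = t²/26.
t²/26 = 162.5 → t² = 4225 → t = 65.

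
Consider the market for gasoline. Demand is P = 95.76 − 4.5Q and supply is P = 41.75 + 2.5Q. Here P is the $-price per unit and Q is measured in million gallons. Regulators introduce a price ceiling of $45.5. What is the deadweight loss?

$135.22 million

Competitive equilibrium: 95.76 − 4.5Q = 41.75 + 2.5Q → Q* = 7.7157, P* = 61.0393.
At the ceiling P = 45.5, quantity supplied = (45.5 − 41.75)/2.5 = 1.5.
Willingness to pay at Q' = 1.5: 95.76 − 4.5·1.5 = 89.01.
ΔQ = 7.7157 − 1.5 = 6.2157; wedge = 89.01 − 45.5 = 43.51.
The triangle = ½ × 6.2157 × 43.51 = $135.22 million.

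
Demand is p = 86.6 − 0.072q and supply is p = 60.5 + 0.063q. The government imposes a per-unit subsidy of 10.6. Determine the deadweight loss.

416.15

Competitive equilibrium: 86.6 − 0.072q = 60.5 + 0.063q → q* = 193.3333, p* = 72.68.
The subsidy lowers effective supply by 10.6: p = 49.9 + 0.063q.
New quantity: 86.6 − 0.072q = 49.9 + 0.063q → q' = 271.8519.
Overproduction Δq = 271.8519 − 193.3333 = 78.5186; wedge = subsidy = 10.6.
Welfare loss = ½ × 78.5186 × 10.6 = 416.15.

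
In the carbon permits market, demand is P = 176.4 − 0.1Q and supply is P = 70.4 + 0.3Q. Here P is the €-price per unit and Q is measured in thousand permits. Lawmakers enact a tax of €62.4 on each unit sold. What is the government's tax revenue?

€6801.60 thousand

Competitive equilibrium: 176.4 − 0.1Q = 70.4 + 0.3Q → Q* = 265, P* = 149.9.
With the tax, the buyer price exceeds the seller price by 62.4: (176.4 − 0.1Q) − (70.4 + 0.3Q) = 62.4 → Q' = 109.
Tax revenue = 62.4 × 109 = €6801.60 thousand.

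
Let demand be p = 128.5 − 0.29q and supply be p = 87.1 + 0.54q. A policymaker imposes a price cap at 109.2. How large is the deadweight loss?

33.27

Competitive equilibrium: 128.5 − 0.29q = 87.1 + 0.54q → q* = 49.8795, p* = 114.0349.
At the ceiling p = 109.2, quantity supplied = (109.2 − 87.1)/0.54 = 40.9259.
Willingness to pay at q' = 40.9259: 128.5 − 0.29·40.9259 = 116.6315.
Δq = 49.8795 − 40.9259 = 8.9536; wedge = 116.6315 − 109.2 = 7.4315.
Welfare loss = ½ × 8.9536 × 7.4315 = 33.27.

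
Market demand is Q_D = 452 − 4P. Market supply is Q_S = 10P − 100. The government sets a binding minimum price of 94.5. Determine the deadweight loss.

In inverse form: demand P = 113 − 0.25Q, supply P = 10 + 0.1Q.
Competitive equilibrium: 113 − 0.25Q = 10 + 0.1Q → Q* = 294.2857, P* = 39.4286.
At the floor P = 94.5, quantity demanded = (113 − 94.5)/0.25 = 74.
Sellers' marginal cost at Q' = 74: 10 + 0.1·74 = 17.4.
ΔQ = 294.2857 − 74 = 220.2857; wedge = 94.5 − 17.4 = 77.1.
The triangle = ½ × 220.2857 × 77.1 = 8492.01.

8492.01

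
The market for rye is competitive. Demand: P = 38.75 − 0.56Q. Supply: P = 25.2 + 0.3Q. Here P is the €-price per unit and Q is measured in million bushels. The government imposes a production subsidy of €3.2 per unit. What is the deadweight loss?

€5.95 million

Competitive equilibrium: 38.75 − 0.56Q = 25.2 + 0.3Q → Q* = 15.7558, P* = 29.9267.
The subsidy lowers effective supply by 3.2: P = 22 + 0.3Q.
New quantity: 38.75 − 0.56Q = 22 + 0.3Q → Q' = 19.4767.
Overproduction ΔQ = 19.4767 − 15.7558 = 3.7209; wedge = subsidy = 3.2.
The triangle = ½ × 3.7209 × 3.2 = €5.95 million.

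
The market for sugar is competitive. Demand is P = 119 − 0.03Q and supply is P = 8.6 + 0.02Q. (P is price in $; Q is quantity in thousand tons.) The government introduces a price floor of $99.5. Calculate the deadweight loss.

$60684.10 thousand

Competitive equilibrium: 119 − 0.03Q = 8.6 + 0.02Q → Q* = 2208, P* = 52.76.
At the floor P = 99.5, quantity demanded = (119 − 99.5)/0.03 = 650.
Sellers' marginal cost at Q' = 650: 8.6 + 0.02·650 = 21.6.
ΔQ = 2208 − 650 = 1558; wedge = 99.5 − 21.6 = 77.9.
Welfare loss = ½ × 1558 × 77.9 = $60684.10 thousand.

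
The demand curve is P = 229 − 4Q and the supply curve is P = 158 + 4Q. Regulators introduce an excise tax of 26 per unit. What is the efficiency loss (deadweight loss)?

42.25

Competitive equilibrium: 229 − 4Q = 158 + 4Q → Q* = 8.875, P* = 193.5.
With the tax, the buyer price exceeds the seller price by 26: (229 − 4Q) − (158 + 4Q) = 26 → Q' = 5.625.
ΔQ = 8.875 − 5.625 = 3.25; the wedge equals the tax, 26.
The triangle = ½ × 3.25 × 26 = 42.25.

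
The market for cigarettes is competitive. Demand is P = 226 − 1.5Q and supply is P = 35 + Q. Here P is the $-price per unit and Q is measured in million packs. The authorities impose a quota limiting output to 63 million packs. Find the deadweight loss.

$224.45 million

Competitive equilibrium: 226 − 1.5Q = 35 + Q → Q* = 76.4, P* = 111.4.
At Q = 63: demand price = 226 − 1.5·63 = 131.5; supply price = 35 + 1·63 = 98.
ΔQ = 76.4 − 63 = 13.4; wedge = 131.5 − 98 = 33.5.
Deadweight loss = ½ × 13.4 × 33.5 = $224.45 million.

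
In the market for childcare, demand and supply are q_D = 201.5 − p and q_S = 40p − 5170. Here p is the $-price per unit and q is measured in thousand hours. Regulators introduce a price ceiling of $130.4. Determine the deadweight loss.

$307.32 thousand

In inverse form: demand p = 201.5 − q, supply p = 129.25 + 0.025q.
Competitive equilibrium: 201.5 − q = 129.25 + 0.025q → q* = 70.4878, p* = 131.0122.
At the ceiling p = 130.4, quantity supplied = (130.4 − 129.25)/0.025 = 46.
Willingness to pay at q' = 46: 201.5 − 1·46 = 155.5.
Δq = 70.4878 − 46 = 24.4878; wedge = 155.5 − 130.4 = 25.1.
Deadweight loss = ½ × 24.4878 × 25.1 = $307.32 thousand.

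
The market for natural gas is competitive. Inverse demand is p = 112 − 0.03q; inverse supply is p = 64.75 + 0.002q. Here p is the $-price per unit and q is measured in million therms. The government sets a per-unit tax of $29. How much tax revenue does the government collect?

Competitive equilibrium: 112 − 0.03q = 64.75 + 0.002q → q* = 1476.5625, p* = 67.7031.
With the tax, the buyer price exceeds the seller price by 29: (112 − 0.03q) − (64.75 + 0.002q) = 29 → q' = 570.3125.
Tax revenue = 29 × 570.3125 = $16539.06 million.

$16539.06 million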